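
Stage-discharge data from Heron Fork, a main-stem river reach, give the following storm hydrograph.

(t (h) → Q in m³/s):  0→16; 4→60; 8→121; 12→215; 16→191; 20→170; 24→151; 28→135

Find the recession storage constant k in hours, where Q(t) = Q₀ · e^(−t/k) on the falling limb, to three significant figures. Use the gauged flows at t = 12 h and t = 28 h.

k ≈ 34.4 h

On the falling limb, Q drops from 215 to 135 m³/s between t = 12 h and t = 28 h (Δt = 16 h).
k = −Δt / ln(Q₂/Q₁) = −16 / ln(135/215) = 34.4 h.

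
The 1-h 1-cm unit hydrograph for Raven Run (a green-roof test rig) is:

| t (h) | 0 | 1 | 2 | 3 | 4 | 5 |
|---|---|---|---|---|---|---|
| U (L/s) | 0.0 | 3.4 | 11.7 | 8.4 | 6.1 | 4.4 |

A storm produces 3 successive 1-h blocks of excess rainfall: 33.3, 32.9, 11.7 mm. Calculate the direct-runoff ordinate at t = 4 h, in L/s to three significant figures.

Q ≈ 61.6 L/s

By discrete convolution, Q_j = Σ (P_i / 10 mm) · U_{j−i}.
At t = 4 h (j=4): Q = (33.3/10)·6.1 + (32.9/10)·8.4 + (11.7/10)·11.7 = 61.6 L/s.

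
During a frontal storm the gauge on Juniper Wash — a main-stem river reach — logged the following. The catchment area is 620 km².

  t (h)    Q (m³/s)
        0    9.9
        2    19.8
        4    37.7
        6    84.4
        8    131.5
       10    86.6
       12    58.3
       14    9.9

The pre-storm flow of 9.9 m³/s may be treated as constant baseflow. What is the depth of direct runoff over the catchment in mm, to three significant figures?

d ≈ 4.17 mm

Direct runoff: 0.0, 9.9, 27.8, 74.5, 121.6, 76.7, 48.4, 0.0 m³/s; ΣQ_DR = 358.9 m³/s.
V = ΣQ_DR · Δt = 358.9 × 7200 s = 2.584 × 10^6 m³.
Over A = 620 km², depth = V / A = 4.17 mm.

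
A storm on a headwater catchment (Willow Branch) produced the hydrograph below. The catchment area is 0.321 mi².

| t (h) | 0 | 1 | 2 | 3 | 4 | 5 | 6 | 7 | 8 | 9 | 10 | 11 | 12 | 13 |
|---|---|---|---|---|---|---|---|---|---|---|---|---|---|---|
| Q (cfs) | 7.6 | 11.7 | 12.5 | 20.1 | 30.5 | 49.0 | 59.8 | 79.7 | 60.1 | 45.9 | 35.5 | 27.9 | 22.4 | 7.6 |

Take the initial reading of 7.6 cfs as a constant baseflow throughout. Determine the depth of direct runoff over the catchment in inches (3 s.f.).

d ≈ 1.76 in

Direct runoff: 0.0, 4.1, 4.9, 12.5, 22.9, 41.4, 52.2, 72.1, 52.5, 38.3, 27.9, 20.3, 14.8, 0.0 cfs; ΣQ_DR = 363.9 cfs.
V = ΣQ_DR · Δt = 363.9 × 3600 s = 1.310 × 10^6 ft³.
Over A = 0.321 mi², depth = V / A = 1.76 in.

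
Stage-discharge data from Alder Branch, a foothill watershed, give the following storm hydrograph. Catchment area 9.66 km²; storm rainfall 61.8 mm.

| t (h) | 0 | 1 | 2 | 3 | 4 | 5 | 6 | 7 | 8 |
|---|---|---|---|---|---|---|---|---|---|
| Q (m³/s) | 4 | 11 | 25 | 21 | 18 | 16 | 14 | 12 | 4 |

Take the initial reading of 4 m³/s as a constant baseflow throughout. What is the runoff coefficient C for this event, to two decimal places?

ΣQ_DR = 89.00 m³/s; V = ΣQ_DR·Δt = 3.204 × 10^5 m³.
Runoff depth d = V / A = 33.17 mm.
C = d / P = 33.17 / 61.8 = 0.54.

C ≈ 0.54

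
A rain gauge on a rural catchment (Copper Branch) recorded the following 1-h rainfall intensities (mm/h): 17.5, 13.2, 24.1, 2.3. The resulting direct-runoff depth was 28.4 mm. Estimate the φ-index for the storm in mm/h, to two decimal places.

φ ≈ 8.80 mm/h

Only the 3 blocks with intensity above φ contribute runoff: 17.5, 13.2, 24.1 mm/h.
Σ(I−φ)·Δt = d  ⇒  (17.5+13.2+24.1 − 3φ)·1 = 28.4
φ = (54.80 − 28.4/1) / 3 = 8.80 mm/h.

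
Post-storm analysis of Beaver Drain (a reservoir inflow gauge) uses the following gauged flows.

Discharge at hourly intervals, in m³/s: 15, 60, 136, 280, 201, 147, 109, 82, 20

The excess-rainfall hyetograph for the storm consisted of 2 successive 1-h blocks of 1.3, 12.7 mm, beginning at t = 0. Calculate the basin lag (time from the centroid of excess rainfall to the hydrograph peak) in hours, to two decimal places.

Centroid of excess rainfall: t_c = Σ P_i·t̄_i / ΣP_i = 1.4071 h (block centres at 0.5, 1.5 h).
Hydrograph peak occurs at t = 3 h, so basin lag t_L = 3 − 1.4071 = 1.59 h.

t_L ≈ 1.59 h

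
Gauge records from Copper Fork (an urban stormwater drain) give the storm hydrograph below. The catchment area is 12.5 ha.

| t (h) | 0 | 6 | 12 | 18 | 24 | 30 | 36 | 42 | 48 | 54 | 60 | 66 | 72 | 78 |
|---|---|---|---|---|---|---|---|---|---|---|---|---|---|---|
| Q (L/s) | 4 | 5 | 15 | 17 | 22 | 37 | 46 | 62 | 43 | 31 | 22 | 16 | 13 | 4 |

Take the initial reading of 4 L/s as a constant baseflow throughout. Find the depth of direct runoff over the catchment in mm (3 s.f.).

d ≈ 48.6 mm

Direct runoff: 0.0, 1.0, 11.0, 13.0, 18.0, 33.0, 42.0, 58.0, 39.0, 27.0, 18.0, 12.0, 9.0, 0.0 L/s; ΣQ_DR = 281.0 L/s.
V = ΣQ_DR · Δt = 281.0 × 21600 s = 6.070 × 10^6 L.
Over A = 12.5 ha, depth = V / A = 48.6 mm.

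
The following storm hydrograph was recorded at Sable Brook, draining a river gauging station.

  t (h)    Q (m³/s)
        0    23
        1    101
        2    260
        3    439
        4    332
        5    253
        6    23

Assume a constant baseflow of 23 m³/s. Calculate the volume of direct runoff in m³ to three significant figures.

Direct-runoff ordinates (Q − Q_b): 0.0, 78.0, 237.0, 416.0, 309.0, 230.0, 0.0 m³/s.
ΣQ_DR = 1270 m³/s.
With Δt = 1 h = 3600 s, V = ΣQ_DR · Δt = 1270 × 3600 = 4.57 × 10^6 m³.

V ≈ 4.57 × 10^6 m³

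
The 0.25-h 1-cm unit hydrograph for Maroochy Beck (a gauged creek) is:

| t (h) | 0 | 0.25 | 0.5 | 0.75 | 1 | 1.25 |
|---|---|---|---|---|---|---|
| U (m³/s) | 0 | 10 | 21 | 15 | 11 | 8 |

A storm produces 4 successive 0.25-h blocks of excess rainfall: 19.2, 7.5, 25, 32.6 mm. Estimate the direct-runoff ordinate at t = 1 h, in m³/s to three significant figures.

Q ≈ 117 m³/s

By discrete convolution, Q_j = Σ (P_i / 10 mm) · U_{j−i}.
At t = 1 h (j=4): Q = (19.2/10)·11 + (7.5/10)·15 + (25/10)·21 + (32.6/10)·10 = 117 m³/s.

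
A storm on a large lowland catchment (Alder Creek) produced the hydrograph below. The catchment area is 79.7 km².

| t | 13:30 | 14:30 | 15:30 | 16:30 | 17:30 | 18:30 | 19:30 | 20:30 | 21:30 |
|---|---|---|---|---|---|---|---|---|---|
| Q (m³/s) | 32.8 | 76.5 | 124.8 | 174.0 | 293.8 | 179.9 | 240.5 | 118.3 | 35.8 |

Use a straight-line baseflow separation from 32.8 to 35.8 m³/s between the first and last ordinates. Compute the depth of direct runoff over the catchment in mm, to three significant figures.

d ≈ 43.7 mm

Direct runoff: 0.00, 43.33, 91.25, 140.07, 259.50, 145.22, 205.45, 82.88, 0.00 m³/s; ΣQ_DR = 967.7 m³/s.
V = ΣQ_DR · Δt = 967.7 × 3600 s = 3.484 × 10^6 m³.
Over A = 79.7 km², depth = V / A = 43.7 mm.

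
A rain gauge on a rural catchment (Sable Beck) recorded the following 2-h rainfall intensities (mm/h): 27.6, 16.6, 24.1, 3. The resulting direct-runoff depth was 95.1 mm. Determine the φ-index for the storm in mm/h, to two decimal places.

Only the 3 blocks with intensity above φ contribute runoff: 27.6, 16.6, 24.1 mm/h.
Σ(I−φ)·Δt = d  ⇒  (27.6+16.6+24.1 − 3φ)·2 = 95.1
φ = (68.30 − 95.1/2) / 3 = 6.92 mm/h.

φ ≈ 6.92 mm/h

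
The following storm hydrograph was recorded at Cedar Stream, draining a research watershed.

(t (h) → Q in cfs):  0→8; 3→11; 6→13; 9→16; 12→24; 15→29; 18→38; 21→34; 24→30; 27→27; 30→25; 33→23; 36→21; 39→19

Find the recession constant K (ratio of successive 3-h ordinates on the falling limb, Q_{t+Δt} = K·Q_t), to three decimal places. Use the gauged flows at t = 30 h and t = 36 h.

K ≈ 0.917

Using the recession-limb readings at t = 30 h and t = 36 h: Q falls from 25 to 21 cfs over 2 intervals.
K = (Q₂/Q₁)^(1/2) = (21/25)^(1/2) = 0.917.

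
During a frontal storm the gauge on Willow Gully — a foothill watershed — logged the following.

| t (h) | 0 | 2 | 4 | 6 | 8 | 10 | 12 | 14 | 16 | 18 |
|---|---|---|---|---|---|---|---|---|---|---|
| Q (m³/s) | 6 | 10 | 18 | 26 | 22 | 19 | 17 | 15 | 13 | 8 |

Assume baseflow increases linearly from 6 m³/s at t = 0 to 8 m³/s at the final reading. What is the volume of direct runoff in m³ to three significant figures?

V ≈ 6.05 × 10^5 m³

Direct-runoff ordinates (Q − Q_b): 0.00, 3.78, 11.56, 19.33, 15.11, 11.89, 9.67, 7.44, 5.22, 0.00 m³/s.
ΣQ_DR = 84.00 m³/s.
With Δt = 2 h = 7200 s, V = ΣQ_DR · Δt = 84.00 × 7200 = 6.05 × 10^5 m³.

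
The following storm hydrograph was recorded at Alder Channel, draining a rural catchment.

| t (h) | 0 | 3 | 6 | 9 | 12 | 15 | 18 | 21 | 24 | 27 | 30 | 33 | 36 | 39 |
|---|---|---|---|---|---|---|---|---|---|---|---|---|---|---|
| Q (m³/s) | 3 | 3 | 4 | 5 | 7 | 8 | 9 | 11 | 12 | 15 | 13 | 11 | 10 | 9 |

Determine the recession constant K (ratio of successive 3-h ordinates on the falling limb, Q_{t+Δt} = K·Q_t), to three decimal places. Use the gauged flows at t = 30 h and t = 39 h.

Using the recession-limb readings at t = 30 h and t = 39 h: Q falls from 13 to 9 m³/s over 3 intervals.
K = (Q₂/Q₁)^(1/3) = (9/13)^(1/3) = 0.885.

K ≈ 0.885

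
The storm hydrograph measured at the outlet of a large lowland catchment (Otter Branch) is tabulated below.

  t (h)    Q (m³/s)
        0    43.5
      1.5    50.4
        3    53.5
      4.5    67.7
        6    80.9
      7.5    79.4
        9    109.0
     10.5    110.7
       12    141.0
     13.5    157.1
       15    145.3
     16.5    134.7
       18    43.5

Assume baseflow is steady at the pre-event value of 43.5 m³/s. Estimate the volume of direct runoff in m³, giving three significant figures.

Direct-runoff ordinates (Q − Q_b): 0.0, 6.9, 10.0, 24.2, 37.4, 35.9, 65.5, 67.2, 97.5, 113.6, 101.8, 91.2, 0.0 m³/s.
ΣQ_DR = 651.2 m³/s.
With Δt = 1.5 h = 5400 s, V = ΣQ_DR · Δt = 651.2 × 5400 = 3.52 × 10^6 m³.

V ≈ 3.52 × 10^6 m³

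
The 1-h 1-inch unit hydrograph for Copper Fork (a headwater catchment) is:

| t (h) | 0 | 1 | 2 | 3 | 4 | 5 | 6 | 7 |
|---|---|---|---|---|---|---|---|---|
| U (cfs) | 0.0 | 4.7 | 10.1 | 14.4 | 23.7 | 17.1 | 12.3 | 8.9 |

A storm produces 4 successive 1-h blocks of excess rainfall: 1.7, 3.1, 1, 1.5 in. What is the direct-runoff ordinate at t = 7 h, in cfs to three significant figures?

Q ≈ 106 cfs

By discrete convolution, Q_j = Σ (P_i / 1 in) · U_{j−i}.
At t = 7 h (j=7): Q = (1.7/1)·8.9 + (3.1/1)·12.3 + (1/1)·17.1 + (1.5/1)·23.7 = 106 cfs.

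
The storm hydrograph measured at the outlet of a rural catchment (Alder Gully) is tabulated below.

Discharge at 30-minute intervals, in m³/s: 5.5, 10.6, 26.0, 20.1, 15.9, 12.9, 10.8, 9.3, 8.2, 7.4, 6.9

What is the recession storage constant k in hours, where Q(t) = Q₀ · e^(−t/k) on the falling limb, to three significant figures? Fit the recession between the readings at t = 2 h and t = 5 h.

On the falling limb, Q drops from 15.9 to 6.9 m³/s between t = 2 h and t = 5 h (Δt = 3 h).
k = −Δt / ln(Q₂/Q₁) = −3 / ln(6.9/15.9) = 3.59 h.

k ≈ 3.59 h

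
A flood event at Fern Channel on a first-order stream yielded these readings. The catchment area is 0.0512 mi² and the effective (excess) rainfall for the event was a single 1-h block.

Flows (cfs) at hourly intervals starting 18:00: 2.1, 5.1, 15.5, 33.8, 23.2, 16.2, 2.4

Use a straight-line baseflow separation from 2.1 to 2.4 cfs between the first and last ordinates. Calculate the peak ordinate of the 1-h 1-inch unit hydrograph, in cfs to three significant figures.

U_p ≈ 12.6 cfs

Direct runoff: 0.00, 2.95, 13.30, 31.55, 20.90, 13.85, 0.00 cfs; ΣQ_DR = 82.55 cfs, peak = 31.55 cfs.
Runoff depth d = ΣQ_DR·Δt / A = 82.55 × 3600 / (0.0512 mi²) = 2.498 in.
The 1-inch UH is the DRH scaled by (1 in)/d, so U_p = 31.55 × 1/2.498 = 12.6 cfs.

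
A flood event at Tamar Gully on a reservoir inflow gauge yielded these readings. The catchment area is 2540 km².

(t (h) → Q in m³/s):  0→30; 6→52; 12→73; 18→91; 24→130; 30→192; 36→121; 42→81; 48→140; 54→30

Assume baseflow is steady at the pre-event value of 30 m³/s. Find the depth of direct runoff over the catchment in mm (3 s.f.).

Direct runoff: 0.0, 22.0, 43.0, 61.0, 100.0, 162.0, 91.0, 51.0, 110.0, 0.0 m³/s; ΣQ_DR = 640.0 m³/s.
V = ΣQ_DR · Δt = 640.0 × 21600 s = 1.382 × 10^7 m³.
Over A = 2540 km², depth = V / A = 5.44 mm.

d ≈ 5.44 mm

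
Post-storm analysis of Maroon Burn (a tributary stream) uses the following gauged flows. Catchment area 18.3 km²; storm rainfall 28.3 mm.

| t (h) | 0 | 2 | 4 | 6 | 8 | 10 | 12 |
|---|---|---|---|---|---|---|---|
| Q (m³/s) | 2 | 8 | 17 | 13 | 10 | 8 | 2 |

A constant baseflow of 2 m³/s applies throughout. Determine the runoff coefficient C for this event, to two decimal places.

ΣQ_DR = 46.00 m³/s; V = ΣQ_DR·Δt = 3.312 × 10^5 m³.
Runoff depth d = V / A = 18.10 mm.
C = d / P = 18.10 / 28.3 = 0.64.

C ≈ 0.64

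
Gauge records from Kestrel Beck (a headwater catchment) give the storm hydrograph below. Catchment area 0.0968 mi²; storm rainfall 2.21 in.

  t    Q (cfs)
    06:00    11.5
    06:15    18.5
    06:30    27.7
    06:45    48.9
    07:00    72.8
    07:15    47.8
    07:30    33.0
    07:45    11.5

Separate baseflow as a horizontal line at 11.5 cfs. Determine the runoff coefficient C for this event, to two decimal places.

C ≈ 0.33

ΣQ_DR = 179.7 cfs; V = ΣQ_DR·Δt = 1.617 × 10^5 ft³.
Runoff depth d = V / A = 0.7192 in.
C = d / P = 0.7192 / 2.21 = 0.33.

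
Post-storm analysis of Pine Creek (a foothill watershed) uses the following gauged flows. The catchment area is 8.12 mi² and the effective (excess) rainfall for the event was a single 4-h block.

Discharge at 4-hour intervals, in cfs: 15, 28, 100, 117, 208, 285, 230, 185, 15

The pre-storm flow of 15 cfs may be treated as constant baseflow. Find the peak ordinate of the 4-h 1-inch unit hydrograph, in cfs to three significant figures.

U_p ≈ 338 cfs

Direct runoff: 0.0, 13.0, 85.0, 102.0, 193.0, 270.0, 215.0, 170.0, 0.0 cfs; ΣQ_DR = 1048 cfs, peak = 270.0 cfs.
Runoff depth d = ΣQ_DR·Δt / A = 1048 × 14400 / (8.12 mi²) = 0.8000 in.
The 1-inch UH is the DRH scaled by (1 in)/d, so U_p = 270.0 × 1/0.8000 = 338 cfs.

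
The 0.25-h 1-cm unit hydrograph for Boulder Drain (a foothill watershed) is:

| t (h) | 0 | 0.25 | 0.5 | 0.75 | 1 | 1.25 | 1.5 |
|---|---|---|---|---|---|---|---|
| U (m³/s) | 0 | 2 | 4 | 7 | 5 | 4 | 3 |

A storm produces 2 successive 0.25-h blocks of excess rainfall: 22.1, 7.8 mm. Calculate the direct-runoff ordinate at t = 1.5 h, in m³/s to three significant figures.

Q ≈ 9.75 m³/s

By discrete convolution, Q_j = Σ (P_i / 10 mm) · U_{j−i}.
At t = 1.5 h (j=6): Q = (22.1/10)·3 + (7.8/10)·4 = 9.75 m³/s.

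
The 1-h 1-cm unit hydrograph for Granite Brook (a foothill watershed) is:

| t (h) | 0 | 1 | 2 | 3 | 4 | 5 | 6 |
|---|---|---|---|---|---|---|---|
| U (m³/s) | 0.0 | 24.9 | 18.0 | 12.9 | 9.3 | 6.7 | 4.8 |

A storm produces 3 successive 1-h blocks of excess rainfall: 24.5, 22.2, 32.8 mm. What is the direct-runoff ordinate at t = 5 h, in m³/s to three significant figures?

By discrete convolution, Q_j = Σ (P_i / 10 mm) · U_{j−i}.
At t = 5 h (j=5): Q = (24.5/10)·6.7 + (22.2/10)·9.3 + (32.8/10)·12.9 = 79.4 m³/s.

Q ≈ 79.4 m³/s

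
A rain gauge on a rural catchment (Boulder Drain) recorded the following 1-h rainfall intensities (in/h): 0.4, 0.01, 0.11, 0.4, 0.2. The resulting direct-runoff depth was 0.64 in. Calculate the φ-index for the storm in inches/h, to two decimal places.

φ ≈ 0.12 in/h

Only the 3 blocks with intensity above φ contribute runoff: 0.4, 0.4, 0.2 in/h.
Σ(I−φ)·Δt = d  ⇒  (0.4+0.4+0.2 − 3φ)·1 = 0.64
φ = (1.000 − 0.64/1) / 3 = 0.12 in/h.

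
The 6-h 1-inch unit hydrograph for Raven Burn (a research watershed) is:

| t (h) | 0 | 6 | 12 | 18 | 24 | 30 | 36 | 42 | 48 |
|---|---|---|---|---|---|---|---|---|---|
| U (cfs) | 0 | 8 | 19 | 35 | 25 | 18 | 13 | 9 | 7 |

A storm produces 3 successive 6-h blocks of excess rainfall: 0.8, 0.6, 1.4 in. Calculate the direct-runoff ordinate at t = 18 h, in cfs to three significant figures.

By discrete convolution, Q_j = Σ (P_i / 1 in) · U_{j−i}.
At t = 18 h (j=3): Q = (0.8/1)·35 + (0.6/1)·19 + (1.4/1)·8 = 50.6 cfs.

Q ≈ 50.6 cfs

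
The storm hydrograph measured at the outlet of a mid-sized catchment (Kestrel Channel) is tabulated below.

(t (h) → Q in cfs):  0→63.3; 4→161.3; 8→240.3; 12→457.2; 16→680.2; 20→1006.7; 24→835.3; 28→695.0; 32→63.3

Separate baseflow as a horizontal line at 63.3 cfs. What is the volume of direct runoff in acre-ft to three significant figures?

Direct-runoff ordinates (Q − Q_b): 0.0, 98.0, 177.0, 393.9, 616.9, 943.4, 772.0, 631.7, 0.0 cfs.
ΣQ_DR = 3633 cfs.
With Δt = 4 h = 14400 s, V = ΣQ_DR · Δt = 3633 × 14400 = 5.23 × 10^7 ft³ = 1200 acre-ft.

V ≈ 1200 acre-ft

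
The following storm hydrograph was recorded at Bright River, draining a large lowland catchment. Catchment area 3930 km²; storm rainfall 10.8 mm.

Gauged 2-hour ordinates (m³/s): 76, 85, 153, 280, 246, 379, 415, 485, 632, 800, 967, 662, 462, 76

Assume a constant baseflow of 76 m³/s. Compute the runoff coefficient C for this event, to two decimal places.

ΣQ_DR = 4654 m³/s; V = ΣQ_DR·Δt = 3.351 × 10^7 m³.
Runoff depth d = V / A = 8.526 mm.
C = d / P = 8.526 / 10.8 = 0.79.

C ≈ 0.79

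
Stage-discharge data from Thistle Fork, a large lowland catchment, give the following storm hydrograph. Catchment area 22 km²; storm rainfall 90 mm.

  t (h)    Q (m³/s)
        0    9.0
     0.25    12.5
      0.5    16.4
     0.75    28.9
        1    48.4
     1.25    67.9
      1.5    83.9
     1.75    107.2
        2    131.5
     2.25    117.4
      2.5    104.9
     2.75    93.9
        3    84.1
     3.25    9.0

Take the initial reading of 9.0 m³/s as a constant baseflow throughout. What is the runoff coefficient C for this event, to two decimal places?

C ≈ 0.36

ΣQ_DR = 789.0 m³/s; V = ΣQ_DR·Δt = 7.101 × 10^5 m³.
Runoff depth d = V / A = 32.28 mm.
C = d / P = 32.28 / 90 = 0.36.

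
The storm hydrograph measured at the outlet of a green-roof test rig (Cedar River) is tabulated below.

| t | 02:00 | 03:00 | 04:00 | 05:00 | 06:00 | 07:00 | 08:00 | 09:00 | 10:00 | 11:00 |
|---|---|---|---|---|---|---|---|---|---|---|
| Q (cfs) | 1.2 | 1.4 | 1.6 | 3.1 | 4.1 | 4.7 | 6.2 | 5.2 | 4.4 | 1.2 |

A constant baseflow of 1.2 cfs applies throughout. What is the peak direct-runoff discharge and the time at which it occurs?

Subtracting baseflow gives direct-runoff ordinates: 0.0, 0.2, 0.4, 1.9, 2.9, 3.5, 5.0, 4.0, 3.2, 0.0 cfs.
The maximum is 5.0 cfs, occurring at the reading for t = 08:00.

Q_p = 5.0 cfs at t = 08:00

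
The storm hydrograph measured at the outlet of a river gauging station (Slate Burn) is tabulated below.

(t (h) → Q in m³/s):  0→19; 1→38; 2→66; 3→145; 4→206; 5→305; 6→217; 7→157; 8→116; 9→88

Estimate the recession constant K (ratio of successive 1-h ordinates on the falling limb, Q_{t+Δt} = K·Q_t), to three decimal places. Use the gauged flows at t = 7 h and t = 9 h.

K ≈ 0.749

Using the recession-limb readings at t = 7 h and t = 9 h: Q falls from 157 to 88 m³/s over 2 intervals.
K = (Q₂/Q₁)^(1/2) = (88/157)^(1/2) = 0.749.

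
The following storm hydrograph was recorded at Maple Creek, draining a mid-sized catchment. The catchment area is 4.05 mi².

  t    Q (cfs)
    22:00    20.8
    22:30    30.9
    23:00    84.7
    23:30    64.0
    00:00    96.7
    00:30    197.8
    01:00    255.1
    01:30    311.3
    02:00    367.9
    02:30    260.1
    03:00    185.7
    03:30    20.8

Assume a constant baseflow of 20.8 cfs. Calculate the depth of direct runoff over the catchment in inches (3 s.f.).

d ≈ 0.315 in

Direct runoff: 0.0, 10.1, 63.9, 43.2, 75.9, 177.0, 234.3, 290.5, 347.1, 239.3, 164.9, 0.0 cfs; ΣQ_DR = 1646 cfs.
V = ΣQ_DR · Δt = 1646 × 1800 s = 2.963 × 10^6 ft³.
Over A = 4.05 mi², depth = V / A = 0.315 in.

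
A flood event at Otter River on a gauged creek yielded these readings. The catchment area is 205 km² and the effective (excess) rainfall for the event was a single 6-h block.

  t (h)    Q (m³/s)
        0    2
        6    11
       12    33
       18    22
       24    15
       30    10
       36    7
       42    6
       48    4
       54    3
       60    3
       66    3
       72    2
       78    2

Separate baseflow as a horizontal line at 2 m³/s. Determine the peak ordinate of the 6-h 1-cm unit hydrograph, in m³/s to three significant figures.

Direct runoff: 0.0, 9.0, 31.0, 20.0, 13.0, 8.0, 5.0, 4.0, 2.0, 1.0, 1.0, 1.0, 0.0, 0.0 m³/s; ΣQ_DR = 95.00 m³/s, peak = 31.0 m³/s.
Runoff depth d = ΣQ_DR·Δt / A = 95.00 × 21600 / (205 km²) = 10.01 mm.
The 1-cm UH is the DRH scaled by (10 mm)/d, so U_p = 31.0 × 10/10.01 = 31.0 m³/s.

U_p ≈ 31.0 m³/s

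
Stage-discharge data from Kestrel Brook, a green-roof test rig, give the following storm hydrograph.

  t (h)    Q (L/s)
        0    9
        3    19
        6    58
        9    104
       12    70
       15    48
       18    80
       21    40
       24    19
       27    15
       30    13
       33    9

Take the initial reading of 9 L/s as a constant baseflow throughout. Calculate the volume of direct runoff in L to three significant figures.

Direct-runoff ordinates (Q − Q_b): 0.0, 10.0, 49.0, 95.0, 61.0, 39.0, 71.0, 31.0, 10.0, 6.0, 4.0, 0.0 L/s.
ΣQ_DR = 376.0 L/s.
With Δt = 3 h = 10800 s, V = ΣQ_DR · Δt = 376.0 × 10800 = 4.06 × 10^6 L.

V ≈ 4.06 × 10^6 L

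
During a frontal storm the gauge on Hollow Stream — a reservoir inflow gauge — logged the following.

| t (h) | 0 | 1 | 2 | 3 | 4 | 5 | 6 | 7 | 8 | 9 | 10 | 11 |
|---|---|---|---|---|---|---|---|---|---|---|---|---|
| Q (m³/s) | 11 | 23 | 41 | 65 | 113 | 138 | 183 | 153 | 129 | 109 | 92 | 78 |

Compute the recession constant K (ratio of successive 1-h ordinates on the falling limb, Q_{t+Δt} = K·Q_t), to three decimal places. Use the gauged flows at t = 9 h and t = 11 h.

Using the recession-limb readings at t = 9 h and t = 11 h: Q falls from 109 to 78 m³/s over 2 intervals.
K = (Q₂/Q₁)^(1/2) = (78/109)^(1/2) = 0.846.

K ≈ 0.846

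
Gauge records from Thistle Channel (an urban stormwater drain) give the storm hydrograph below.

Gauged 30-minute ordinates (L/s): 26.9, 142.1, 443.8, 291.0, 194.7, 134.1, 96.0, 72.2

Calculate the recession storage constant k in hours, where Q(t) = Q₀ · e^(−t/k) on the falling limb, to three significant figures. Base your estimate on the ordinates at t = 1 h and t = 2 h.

k ≈ 1.21 h

On the falling limb, Q drops from 443.8 to 194.7 L/s between t = 1 h and t = 2 h (Δt = 1 h).
k = −Δt / ln(Q₂/Q₁) = −1 / ln(194.7/443.8) = 1.21 h.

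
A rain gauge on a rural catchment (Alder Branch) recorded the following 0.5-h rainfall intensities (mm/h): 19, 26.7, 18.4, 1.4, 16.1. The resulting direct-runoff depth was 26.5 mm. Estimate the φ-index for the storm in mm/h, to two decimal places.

φ ≈ 6.80 mm/h

Only the 4 blocks with intensity above φ contribute runoff: 19, 26.7, 18.4, 16.1 mm/h.
Σ(I−φ)·Δt = d  ⇒  (19+26.7+18.4+16.1 − 4φ)·0.5 = 26.5
φ = (80.20 − 26.5/0.5) / 4 = 6.80 mm/h.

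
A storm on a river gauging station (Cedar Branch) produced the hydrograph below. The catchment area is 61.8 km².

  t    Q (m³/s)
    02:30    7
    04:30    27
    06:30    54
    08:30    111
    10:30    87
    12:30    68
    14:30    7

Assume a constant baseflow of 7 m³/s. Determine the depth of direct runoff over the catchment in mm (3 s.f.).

Direct runoff: 0.0, 20.0, 47.0, 104.0, 80.0, 61.0, 0.0 m³/s; ΣQ_DR = 312.0 m³/s.
V = ΣQ_DR · Δt = 312.0 × 7200 s = 2.246 × 10^6 m³.
Over A = 61.8 km², depth = V / A = 36.3 mm.

d ≈ 36.3 mm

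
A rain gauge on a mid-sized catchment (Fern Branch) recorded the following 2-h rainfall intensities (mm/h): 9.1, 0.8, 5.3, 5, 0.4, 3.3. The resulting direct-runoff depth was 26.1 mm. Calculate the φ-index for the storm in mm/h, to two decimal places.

Only the 4 blocks with intensity above φ contribute runoff: 9.1, 5.3, 5, 3.3 mm/h.
Σ(I−φ)·Δt = d  ⇒  (9.1+5.3+5+3.3 − 4φ)·2 = 26.1
φ = (22.70 − 26.1/2) / 4 = 2.41 mm/h.

φ ≈ 2.41 mm/h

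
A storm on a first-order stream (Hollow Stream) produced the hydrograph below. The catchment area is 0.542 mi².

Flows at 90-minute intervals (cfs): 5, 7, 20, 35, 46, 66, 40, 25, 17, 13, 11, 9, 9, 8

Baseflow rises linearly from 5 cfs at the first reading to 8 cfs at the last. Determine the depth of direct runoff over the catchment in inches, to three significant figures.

d ≈ 0.943 in

Direct runoff: 0.00, 1.77, 14.54, 29.31, 40.08, 59.85, 33.62, 18.38, 10.15, 5.92, 3.69, 1.46, 1.23, 0.00 cfs; ΣQ_DR = 220.0 cfs.
V = ΣQ_DR · Δt = 220.0 × 5400 s = 1.188 × 10^6 ft³.
Over A = 0.542 mi², depth = V / A = 0.943 in.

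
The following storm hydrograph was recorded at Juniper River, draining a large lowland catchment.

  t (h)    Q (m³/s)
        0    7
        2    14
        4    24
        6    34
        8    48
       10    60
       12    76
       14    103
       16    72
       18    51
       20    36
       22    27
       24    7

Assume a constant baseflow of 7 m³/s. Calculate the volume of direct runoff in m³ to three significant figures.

V ≈ 3.37 × 10^6 m³

Direct-runoff ordinates (Q − Q_b): 0.0, 7.0, 17.0, 27.0, 41.0, 53.0, 69.0, 96.0, 65.0, 44.0, 29.0, 20.0, 0.0 m³/s.
ΣQ_DR = 468.0 m³/s.
With Δt = 2 h = 7200 s, V = ΣQ_DR · Δt = 468.0 × 7200 = 3.37 × 10^6 m³.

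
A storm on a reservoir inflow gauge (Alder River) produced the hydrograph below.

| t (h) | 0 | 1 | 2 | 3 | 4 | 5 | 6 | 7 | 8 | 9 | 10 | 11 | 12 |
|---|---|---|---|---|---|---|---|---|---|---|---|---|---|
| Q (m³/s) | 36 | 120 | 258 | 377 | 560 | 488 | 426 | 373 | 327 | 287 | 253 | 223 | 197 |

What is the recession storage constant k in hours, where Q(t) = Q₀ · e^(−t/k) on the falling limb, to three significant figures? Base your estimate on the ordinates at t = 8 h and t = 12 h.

On the falling limb, Q drops from 327 to 197 m³/s between t = 8 h and t = 12 h (Δt = 4 h).
k = −Δt / ln(Q₂/Q₁) = −4 / ln(197/327) = 7.89 h.

k ≈ 7.89 h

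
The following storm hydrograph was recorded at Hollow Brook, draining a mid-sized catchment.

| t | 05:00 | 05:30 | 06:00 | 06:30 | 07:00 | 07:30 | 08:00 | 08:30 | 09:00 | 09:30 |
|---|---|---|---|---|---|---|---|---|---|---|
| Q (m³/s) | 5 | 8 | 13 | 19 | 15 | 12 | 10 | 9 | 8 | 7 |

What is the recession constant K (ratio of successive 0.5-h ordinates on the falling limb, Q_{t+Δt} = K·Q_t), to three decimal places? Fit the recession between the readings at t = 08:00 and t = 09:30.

Using the recession-limb readings at t = 08:00 and t = 09:30: Q falls from 10 to 7 m³/s over 3 intervals.
K = (Q₂/Q₁)^(1/3) = (7/10)^(1/3) = 0.888.

K ≈ 0.888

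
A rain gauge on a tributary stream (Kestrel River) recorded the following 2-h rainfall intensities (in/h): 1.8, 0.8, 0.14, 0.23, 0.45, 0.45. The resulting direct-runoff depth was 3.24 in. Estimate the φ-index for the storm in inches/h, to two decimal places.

Only the 2 blocks with intensity above φ contribute runoff: 1.8, 0.8 in/h.
Σ(I−φ)·Δt = d  ⇒  (1.8+0.8 − 2φ)·2 = 3.24
φ = (2.600 − 3.24/2) / 2 = 0.49 in/h.

φ ≈ 0.49 in/h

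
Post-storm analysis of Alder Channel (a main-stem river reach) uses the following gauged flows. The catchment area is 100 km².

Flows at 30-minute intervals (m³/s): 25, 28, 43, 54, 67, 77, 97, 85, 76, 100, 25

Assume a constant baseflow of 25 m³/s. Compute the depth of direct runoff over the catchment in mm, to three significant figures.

Direct runoff: 0.0, 3.0, 18.0, 29.0, 42.0, 52.0, 72.0, 60.0, 51.0, 75.0, 0.0 m³/s; ΣQ_DR = 402.0 m³/s.
V = ΣQ_DR · Δt = 402.0 × 1800 s = 7.236 × 10^5 m³.
Over A = 100 km², depth = V / A = 7.24 mm.

d ≈ 7.24 mm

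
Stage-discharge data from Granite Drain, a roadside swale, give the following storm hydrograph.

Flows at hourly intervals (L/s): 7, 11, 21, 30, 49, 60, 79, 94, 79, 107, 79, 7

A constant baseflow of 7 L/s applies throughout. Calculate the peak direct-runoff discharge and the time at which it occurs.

Q_p = 100.0 L/s at t = 9 h

Subtracting baseflow gives direct-runoff ordinates: 0.0, 4.0, 14.0, 23.0, 42.0, 53.0, 72.0, 87.0, 72.0, 100.0, 72.0, 0.0 L/s.
The maximum is 100.0 L/s, occurring at the reading for t = 9 h.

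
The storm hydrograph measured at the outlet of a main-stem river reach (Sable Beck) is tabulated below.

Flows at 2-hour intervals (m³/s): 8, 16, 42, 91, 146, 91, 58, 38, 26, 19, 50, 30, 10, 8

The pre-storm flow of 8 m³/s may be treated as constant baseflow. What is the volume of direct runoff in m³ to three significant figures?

V ≈ 3.75 × 10^6 m³

Direct-runoff ordinates (Q − Q_b): 0.0, 8.0, 34.0, 83.0, 138.0, 83.0, 50.0, 30.0, 18.0, 11.0, 42.0, 22.0, 2.0, 0.0 m³/s.
ΣQ_DR = 521.0 m³/s.
With Δt = 2 h = 7200 s, V = ΣQ_DR · Δt = 521.0 × 7200 = 3.75 × 10^6 m³.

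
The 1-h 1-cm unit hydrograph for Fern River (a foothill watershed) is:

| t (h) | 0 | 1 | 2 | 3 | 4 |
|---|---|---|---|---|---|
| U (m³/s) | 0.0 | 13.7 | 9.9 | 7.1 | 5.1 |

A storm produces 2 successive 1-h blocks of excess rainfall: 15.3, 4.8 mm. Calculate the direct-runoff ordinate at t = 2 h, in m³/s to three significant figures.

By discrete convolution, Q_j = Σ (P_i / 10 mm) · U_{j−i}.
At t = 2 h (j=2): Q = (15.3/10)·9.9 + (4.8/10)·13.7 = 21.7 m³/s.

Q ≈ 21.7 m³/s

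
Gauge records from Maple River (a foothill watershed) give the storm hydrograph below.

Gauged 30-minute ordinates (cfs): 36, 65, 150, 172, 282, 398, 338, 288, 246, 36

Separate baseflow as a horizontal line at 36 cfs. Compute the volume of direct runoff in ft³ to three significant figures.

Direct-runoff ordinates (Q − Q_b): 0.0, 29.0, 114.0, 136.0, 246.0, 362.0, 302.0, 252.0, 210.0, 0.0 cfs.
ΣQ_DR = 1651 cfs.
With Δt = 0.5 h = 1800 s, V = ΣQ_DR · Δt = 1651 × 1800 = 2.97 × 10^6 ft³.

V ≈ 2.97 × 10^6 ft³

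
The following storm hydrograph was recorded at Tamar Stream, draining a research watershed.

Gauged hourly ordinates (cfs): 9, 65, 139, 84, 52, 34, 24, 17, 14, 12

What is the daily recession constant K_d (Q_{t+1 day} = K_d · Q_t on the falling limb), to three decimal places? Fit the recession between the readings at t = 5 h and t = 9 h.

K_d ≈ 0.002

Between t = 5 h and t = 9 h the flow falls from 34 to 12 cfs over 4×1 h = 4 h.
Per-interval ratio K = (12/34)^(1/4) = 0.7708; K_d = K^(24/1) = 0.002.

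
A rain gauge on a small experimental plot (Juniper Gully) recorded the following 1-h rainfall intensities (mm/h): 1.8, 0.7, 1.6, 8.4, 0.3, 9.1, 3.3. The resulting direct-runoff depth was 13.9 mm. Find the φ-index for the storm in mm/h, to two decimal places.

Only the 3 blocks with intensity above φ contribute runoff: 8.4, 9.1, 3.3 mm/h.
Σ(I−φ)·Δt = d  ⇒  (8.4+9.1+3.3 − 3φ)·1 = 13.9
φ = (20.80 − 13.9/1) / 3 = 2.30 mm/h.

φ ≈ 2.30 mm/h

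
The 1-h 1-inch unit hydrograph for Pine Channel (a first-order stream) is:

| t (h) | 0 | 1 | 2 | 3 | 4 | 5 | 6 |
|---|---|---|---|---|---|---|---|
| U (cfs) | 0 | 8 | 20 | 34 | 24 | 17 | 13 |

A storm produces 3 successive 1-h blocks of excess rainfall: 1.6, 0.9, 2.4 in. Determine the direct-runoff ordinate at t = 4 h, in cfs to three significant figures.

By discrete convolution, Q_j = Σ (P_i / 1 in) · U_{j−i}.
At t = 4 h (j=4): Q = (1.6/1)·24 + (0.9/1)·34 + (2.4/1)·20 = 117 cfs.

Q ≈ 117 cfs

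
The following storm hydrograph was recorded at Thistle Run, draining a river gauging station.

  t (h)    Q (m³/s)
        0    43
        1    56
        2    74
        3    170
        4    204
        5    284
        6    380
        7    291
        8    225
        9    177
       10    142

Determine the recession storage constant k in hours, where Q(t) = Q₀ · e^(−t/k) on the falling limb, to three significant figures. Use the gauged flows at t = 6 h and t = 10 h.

k ≈ 4.06 h

On the falling limb, Q drops from 380 to 142 m³/s between t = 6 h and t = 10 h (Δt = 4 h).
k = −Δt / ln(Q₂/Q₁) = −4 / ln(142/380) = 4.06 h.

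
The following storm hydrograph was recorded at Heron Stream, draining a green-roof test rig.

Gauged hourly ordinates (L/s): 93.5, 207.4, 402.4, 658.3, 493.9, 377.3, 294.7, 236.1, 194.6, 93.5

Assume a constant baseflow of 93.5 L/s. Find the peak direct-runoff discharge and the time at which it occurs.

Q_p = 564.8 L/s at t = 3 h

Subtracting baseflow gives direct-runoff ordinates: 0.0, 113.9, 308.9, 564.8, 400.4, 283.8, 201.2, 142.6, 101.1, 0.0 L/s.
The maximum is 564.8 L/s, occurring at the reading for t = 3 h.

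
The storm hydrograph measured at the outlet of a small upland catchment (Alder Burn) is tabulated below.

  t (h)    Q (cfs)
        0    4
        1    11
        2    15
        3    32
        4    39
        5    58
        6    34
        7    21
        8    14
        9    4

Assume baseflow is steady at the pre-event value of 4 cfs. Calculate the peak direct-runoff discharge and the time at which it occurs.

Subtracting baseflow gives direct-runoff ordinates: 0.0, 7.0, 11.0, 28.0, 35.0, 54.0, 30.0, 17.0, 10.0, 0.0 cfs.
The maximum is 54.0 cfs, occurring at the reading for t = 5 h.

Q_p = 54.0 cfs at t = 5 h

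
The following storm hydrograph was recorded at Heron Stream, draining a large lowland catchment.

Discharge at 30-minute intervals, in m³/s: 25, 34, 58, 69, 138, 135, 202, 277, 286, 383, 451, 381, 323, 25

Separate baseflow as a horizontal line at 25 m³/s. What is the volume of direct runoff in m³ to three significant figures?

Direct-runoff ordinates (Q − Q_b): 0.0, 9.0, 33.0, 44.0, 113.0, 110.0, 177.0, 252.0, 261.0, 358.0, 426.0, 356.0, 298.0, 0.0 m³/s.
ΣQ_DR = 2437 m³/s.
With Δt = 0.5 h = 1800 s, V = ΣQ_DR · Δt = 2437 × 1800 = 4.39 × 10^6 m³.

V ≈ 4.39 × 10^6 m³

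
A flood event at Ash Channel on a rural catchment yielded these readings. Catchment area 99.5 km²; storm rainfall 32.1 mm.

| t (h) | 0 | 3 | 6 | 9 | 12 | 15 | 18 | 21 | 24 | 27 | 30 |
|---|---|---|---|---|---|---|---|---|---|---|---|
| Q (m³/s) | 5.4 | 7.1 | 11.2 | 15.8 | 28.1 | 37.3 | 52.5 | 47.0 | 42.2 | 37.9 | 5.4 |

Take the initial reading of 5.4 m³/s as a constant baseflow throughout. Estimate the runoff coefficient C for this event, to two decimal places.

C ≈ 0.78

ΣQ_DR = 230.5 m³/s; V = ΣQ_DR·Δt = 2.489 × 10^6 m³.
Runoff depth d = V / A = 25.02 mm.
C = d / P = 25.02 / 32.1 = 0.78.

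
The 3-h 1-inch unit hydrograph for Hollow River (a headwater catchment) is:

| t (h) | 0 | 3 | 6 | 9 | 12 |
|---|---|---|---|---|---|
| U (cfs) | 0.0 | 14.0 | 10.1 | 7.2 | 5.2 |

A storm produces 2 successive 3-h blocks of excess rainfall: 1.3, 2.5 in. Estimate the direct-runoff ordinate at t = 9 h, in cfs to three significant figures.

By discrete convolution, Q_j = Σ (P_i / 1 in) · U_{j−i}.
At t = 9 h (j=3): Q = (1.3/1)·7.2 + (2.5/1)·10.1 = 34.6 cfs.

Q ≈ 34.6 cfs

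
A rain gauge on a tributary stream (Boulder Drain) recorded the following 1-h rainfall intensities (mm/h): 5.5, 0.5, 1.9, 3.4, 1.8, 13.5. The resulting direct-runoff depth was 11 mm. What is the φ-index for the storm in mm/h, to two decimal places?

φ ≈ 4.00 mm/h

Only the 2 blocks with intensity above φ contribute runoff: 5.5, 13.5 mm/h.
Σ(I−φ)·Δt = d  ⇒  (5.5+13.5 − 2φ)·1 = 11
φ = (19.00 − 11/1) / 2 = 4.00 mm/h.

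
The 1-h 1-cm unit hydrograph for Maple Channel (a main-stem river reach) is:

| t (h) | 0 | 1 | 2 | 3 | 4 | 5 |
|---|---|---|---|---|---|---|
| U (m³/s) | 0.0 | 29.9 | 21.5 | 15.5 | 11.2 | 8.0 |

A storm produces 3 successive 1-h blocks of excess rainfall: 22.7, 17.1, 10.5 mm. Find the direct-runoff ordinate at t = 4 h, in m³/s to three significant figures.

By discrete convolution, Q_j = Σ (P_i / 10 mm) · U_{j−i}.
At t = 4 h (j=4): Q = (22.7/10)·11.2 + (17.1/10)·15.5 + (10.5/10)·21.5 = 74.5 m³/s.

Q ≈ 74.5 m³/s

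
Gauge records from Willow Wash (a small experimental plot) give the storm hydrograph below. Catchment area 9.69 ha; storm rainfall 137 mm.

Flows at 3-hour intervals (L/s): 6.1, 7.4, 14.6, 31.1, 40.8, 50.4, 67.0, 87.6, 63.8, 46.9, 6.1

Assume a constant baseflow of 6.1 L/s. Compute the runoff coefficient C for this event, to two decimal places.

ΣQ_DR = 354.7 L/s; V = ΣQ_DR·Δt = 3.831 × 10^6 L.
Runoff depth d = V / A = 39.53 mm.
C = d / P = 39.53 / 137 = 0.29.

C ≈ 0.29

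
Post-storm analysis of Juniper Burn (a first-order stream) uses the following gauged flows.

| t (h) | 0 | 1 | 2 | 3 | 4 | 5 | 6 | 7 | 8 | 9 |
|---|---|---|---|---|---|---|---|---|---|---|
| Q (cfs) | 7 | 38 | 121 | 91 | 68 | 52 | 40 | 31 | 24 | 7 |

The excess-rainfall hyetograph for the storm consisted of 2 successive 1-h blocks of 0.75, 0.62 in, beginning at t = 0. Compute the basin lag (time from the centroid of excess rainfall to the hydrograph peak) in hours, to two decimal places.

t_L ≈ 1.05 h

Centroid of excess rainfall: t_c = Σ P_i·t̄_i / ΣP_i = 0.9526 h (block centres at 0.5, 1.5 h).
Hydrograph peak occurs at t = 2 h, so basin lag t_L = 2 − 0.9526 = 1.05 h.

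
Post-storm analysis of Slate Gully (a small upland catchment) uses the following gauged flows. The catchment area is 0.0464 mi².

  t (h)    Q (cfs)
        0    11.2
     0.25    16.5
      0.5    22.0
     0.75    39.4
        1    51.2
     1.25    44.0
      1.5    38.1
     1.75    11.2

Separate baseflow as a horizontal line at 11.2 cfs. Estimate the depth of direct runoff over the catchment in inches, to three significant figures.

Direct runoff: 0.0, 5.3, 10.8, 28.2, 40.0, 32.8, 26.9, 0.0 cfs; ΣQ_DR = 144.0 cfs.
V = ΣQ_DR · Δt = 144.0 × 900 s = 1.296 × 10^5 ft³.
Over A = 0.0464 mi², depth = V / A = 1.20 in.

d ≈ 1.20 in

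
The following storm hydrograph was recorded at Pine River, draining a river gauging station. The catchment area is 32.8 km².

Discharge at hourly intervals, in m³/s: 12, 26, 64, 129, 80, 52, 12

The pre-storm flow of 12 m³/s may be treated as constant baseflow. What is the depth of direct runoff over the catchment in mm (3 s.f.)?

Direct runoff: 0.0, 14.0, 52.0, 117.0, 68.0, 40.0, 0.0 m³/s; ΣQ_DR = 291.0 m³/s.
V = ΣQ_DR · Δt = 291.0 × 3600 s = 1.048 × 10^6 m³.
Over A = 32.8 km², depth = V / A = 31.9 mm.

d ≈ 31.9 mm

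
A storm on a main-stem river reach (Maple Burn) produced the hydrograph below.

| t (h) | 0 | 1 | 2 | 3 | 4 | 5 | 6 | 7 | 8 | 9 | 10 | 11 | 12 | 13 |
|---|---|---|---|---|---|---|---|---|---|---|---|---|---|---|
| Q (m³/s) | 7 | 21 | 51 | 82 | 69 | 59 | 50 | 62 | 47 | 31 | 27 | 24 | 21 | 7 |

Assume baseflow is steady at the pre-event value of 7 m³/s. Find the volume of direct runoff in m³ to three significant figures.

V ≈ 1.66 × 10^6 m³

Direct-runoff ordinates (Q − Q_b): 0.0, 14.0, 44.0, 75.0, 62.0, 52.0, 43.0, 55.0, 40.0, 24.0, 20.0, 17.0, 14.0, 0.0 m³/s.
ΣQ_DR = 460.0 m³/s.
With Δt = 1 h = 3600 s, V = ΣQ_DR · Δt = 460.0 × 3600 = 1.66 × 10^6 m³.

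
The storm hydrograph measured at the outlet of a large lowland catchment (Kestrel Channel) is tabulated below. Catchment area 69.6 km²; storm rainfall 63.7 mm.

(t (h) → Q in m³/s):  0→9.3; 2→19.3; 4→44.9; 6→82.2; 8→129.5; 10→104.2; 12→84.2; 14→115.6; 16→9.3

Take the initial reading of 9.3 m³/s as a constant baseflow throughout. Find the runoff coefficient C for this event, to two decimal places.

ΣQ_DR = 514.8 m³/s; V = ΣQ_DR·Δt = 3.707 × 10^6 m³.
Runoff depth d = V / A = 53.26 mm.
C = d / P = 53.26 / 63.7 = 0.84.

C ≈ 0.84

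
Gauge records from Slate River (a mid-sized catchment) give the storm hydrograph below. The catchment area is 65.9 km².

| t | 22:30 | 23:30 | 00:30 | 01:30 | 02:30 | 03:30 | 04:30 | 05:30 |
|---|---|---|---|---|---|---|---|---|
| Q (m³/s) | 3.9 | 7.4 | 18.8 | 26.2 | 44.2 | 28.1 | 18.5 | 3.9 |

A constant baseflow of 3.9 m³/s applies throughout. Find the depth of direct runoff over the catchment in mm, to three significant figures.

d ≈ 6.54 mm

Direct runoff: 0.0, 3.5, 14.9, 22.3, 40.3, 24.2, 14.6, 0.0 m³/s; ΣQ_DR = 119.8 m³/s.
V = ΣQ_DR · Δt = 119.8 × 3600 s = 4.313 × 10^5 m³.
Over A = 65.9 km², depth = V / A = 6.54 mm.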